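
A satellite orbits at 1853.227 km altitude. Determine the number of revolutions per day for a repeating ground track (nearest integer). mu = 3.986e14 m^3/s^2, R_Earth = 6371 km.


r = 8.224227e+06 m
T = 2*pi*sqrt(r^3/mu) = 7422.5624 s = 123.7094 min
revs/day = 1440 / 123.7094 = 11.6402
Rounded: 12 revolutions per day

12 revolutions per day


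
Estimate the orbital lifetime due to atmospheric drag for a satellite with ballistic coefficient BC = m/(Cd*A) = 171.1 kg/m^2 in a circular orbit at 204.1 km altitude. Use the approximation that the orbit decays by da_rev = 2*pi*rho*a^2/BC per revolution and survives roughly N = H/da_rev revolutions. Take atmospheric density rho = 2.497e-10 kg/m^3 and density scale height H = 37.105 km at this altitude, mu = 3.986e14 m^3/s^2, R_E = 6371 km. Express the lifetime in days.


a = R_E + alt = 6575.1000 km = 6.5751e+06 m
da_rev = 2*pi*rho*a^2/BC = 2*pi*2.497e-10*(6.5751e+06)^2/171.1 = 396.417781 m per revolution
N = H/da_rev = 37105.0000 m / 396.417781 m = 93.6007 revolutions
P = 2*pi*sqrt(a^3/mu) = 5305.9697 s
lifetime = N*P = 93.6007 * 5305.9697 = 496642.7211 s = 5.7482 days

5.7482 days


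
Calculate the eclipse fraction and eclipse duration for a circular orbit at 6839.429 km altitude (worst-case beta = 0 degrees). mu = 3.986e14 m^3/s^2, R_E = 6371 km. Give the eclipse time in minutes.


r = 13210.4290 km
T = 251.8462 min
Eclipse fraction = arcsin(R_E/r)/pi = arcsin(6371.0000/13210.4290)/pi
= arcsin(0.4822705)/pi = 0.1601878
Eclipse duration = 0.1601878 * 251.8462 = 40.3427 min

40.3427 minutes


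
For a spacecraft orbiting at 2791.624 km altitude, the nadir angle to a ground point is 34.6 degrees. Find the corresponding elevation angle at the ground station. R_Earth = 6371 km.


r = R_E + alt = 9162.6240 km
Law of sines in the satellite / Earth-center / ground-point triangle:
  sin(nadir)/R_E = sin(90 + el)/r  =>  cos(el) = (r/R_E)*sin(nadir)
cos(el) = (9162.6240 / 6371.0000) * sin(34.6 deg) = 0.8166597
el = arccos(0.8166597) = 35.2482 deg
(Earth-central angle = 90 - nadir - el = 20.1518 deg)

35.2482 degrees


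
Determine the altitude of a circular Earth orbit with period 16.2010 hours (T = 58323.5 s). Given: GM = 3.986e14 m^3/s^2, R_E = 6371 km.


T = 58323.5 s
r = (mu*T^2/(4*pi^2))^(1/3) = (3.986e14 * 58323.5^2 / (4*pi^2))^(1/3)
r = 3.2505354e+07 m = 32505.3543 km
alt = r - R_E = 32505.3543 - 6371 = 26134.3543 km

26134.3543 km


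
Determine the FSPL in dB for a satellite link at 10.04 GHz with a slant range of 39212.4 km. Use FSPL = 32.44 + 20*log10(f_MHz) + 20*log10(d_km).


f = 10.04 GHz = 10040.0000 MHz
d = 39212.4 km
FSPL = 32.44 + 20*log10(10040.0000) + 20*log10(39212.4)
FSPL = 32.44 + 80.0347 + 91.8685
FSPL = 204.3431 dB

204.3431 dB


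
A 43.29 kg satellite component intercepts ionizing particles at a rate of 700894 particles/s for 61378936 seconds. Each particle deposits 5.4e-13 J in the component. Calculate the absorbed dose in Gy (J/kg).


Total energy deposited = rate * time * E_per
  = 700894 * 61378936 * 5.4e-13 = 23.2309 J
Dose = E_total / mass = 23.2309 / 43.29
Dose = 0.5366336 Gy

0.5366 Gy


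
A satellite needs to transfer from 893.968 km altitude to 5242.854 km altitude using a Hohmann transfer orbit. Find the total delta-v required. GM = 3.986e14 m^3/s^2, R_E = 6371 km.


r1 = 7264.9680 km = 7.264968e+06 m
r2 = 11613.8540 km = 1.1613854e+07 m
dv1 = sqrt(mu/r1)*(sqrt(2*r2/(r1+r2)) - 1) = 808.9731 m/s
dv2 = sqrt(mu/r2)*(1 - sqrt(2*r1/(r1+r2))) = 718.8721 m/s
total dv = |dv1| + |dv2| = 808.9731 + 718.8721 = 1527.8452 m/s = 1.5278 km/s

1.5278 km/s


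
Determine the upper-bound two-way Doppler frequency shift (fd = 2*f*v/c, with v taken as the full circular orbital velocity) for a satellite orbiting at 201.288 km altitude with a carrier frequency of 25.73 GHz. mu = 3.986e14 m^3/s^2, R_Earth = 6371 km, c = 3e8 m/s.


r = 6.572288e+06 m
v = sqrt(mu/r) = 7787.7205 m/s (worst-case radial velocity)
f = 25.73 GHz = 2.573e+10 Hz
fd = 2*f*v/c = 2*2.573e+10*7787.7205/3.0e+08
fd = 1.3358536e+06 Hz

1.3359e+06 Hz


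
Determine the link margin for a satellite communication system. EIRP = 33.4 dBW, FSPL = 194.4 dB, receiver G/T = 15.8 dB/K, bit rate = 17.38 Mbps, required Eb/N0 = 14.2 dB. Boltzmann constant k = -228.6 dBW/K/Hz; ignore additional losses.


C/N0 = EIRP - FSPL + G/T - k = 33.4 - 194.4 + 15.8 - (-228.6)
C/N0 = 83.4000 dB-Hz
R_b = 17.38 Mbps = 1.738e+07 bps -> 10*log10(R_b) = 72.4005 dB-Hz
Eb/N0 = C/N0 - 10*log10(R_b) = 83.4000 - 72.4005 = 10.9995 dB
Margin = Eb/N0 - Eb/N0_req = 10.9995 - 14.2 = -3.2005 dB (negative margin: link does not close)

-3.2005 dB


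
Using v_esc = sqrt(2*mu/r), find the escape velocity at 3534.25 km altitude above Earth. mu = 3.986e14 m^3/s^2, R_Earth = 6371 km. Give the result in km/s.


r = 6371.0 + 3534.25 = 9905.2500 km = 9.90525e+06 m
v_esc = sqrt(2*mu/r) = sqrt(2*3.986e14 / 9.90525e+06)
v_esc = 8971.2080 m/s = 8.9712 km/s

8.9712 km/s


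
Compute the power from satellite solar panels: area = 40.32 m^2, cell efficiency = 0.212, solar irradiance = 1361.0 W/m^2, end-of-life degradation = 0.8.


P = area * eta * S * degradation
P = 40.32 * 0.212 * 1361.0 * 0.8
P = 9306.8882 W

9306.8882 W


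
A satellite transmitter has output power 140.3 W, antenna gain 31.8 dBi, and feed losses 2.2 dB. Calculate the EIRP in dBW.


Pt = 140.3 W = 21.4706 dBW
EIRP = Pt_dBW + Gt - losses = 21.4706 + 31.8 - 2.2 = 51.0706 dBW

51.0706 dBW


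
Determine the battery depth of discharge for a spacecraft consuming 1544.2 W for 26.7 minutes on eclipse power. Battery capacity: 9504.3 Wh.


E_used = P * t / 60 = 1544.2 * 26.7 / 60 = 687.1690 Wh
DOD = E_used / E_total * 100 = 687.1690 / 9504.3 * 100
DOD = 7.2301 %

7.2301 %


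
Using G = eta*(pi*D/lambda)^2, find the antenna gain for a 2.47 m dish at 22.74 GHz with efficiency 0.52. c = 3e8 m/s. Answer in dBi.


lambda = c/f = 3e8 / 2.274e+10 = 0.01319261 m
G = eta*(pi*D/lambda)^2 = 0.52*(pi*2.47/0.01319261)^2
G = 179901.7578 (linear)
G = 10*log10(179901.7578) = 52.5504 dBi

52.5504 dBi


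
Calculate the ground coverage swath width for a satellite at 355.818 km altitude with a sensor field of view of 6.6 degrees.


FOV = 6.6 deg = 0.1151917 rad
swath = 2 * alt * tan(FOV/2) = 2 * 355.818 * tan(0.05759587)
swath = 2 * 355.818 * 0.05765964
swath = 41.0327 km

41.0327 km


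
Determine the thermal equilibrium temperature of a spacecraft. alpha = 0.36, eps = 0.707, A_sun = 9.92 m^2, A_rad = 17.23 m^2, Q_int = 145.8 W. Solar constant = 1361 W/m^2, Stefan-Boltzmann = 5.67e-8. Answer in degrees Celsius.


Numerator = alpha*S*A_sun + Q_int = 0.36*1361*9.92 + 145.8 = 5006.2032 W
Denominator = eps*sigma*A_rad = 0.707*5.67e-8*17.23 = 6.9069729e-07 W/K^4
T^4 = 7.2480424e+09 K^4
T = 291.7798 K = 18.6298 C

18.6298 degrees Celsius


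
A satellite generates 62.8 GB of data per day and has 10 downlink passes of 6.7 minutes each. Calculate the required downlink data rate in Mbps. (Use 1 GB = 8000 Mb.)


total contact time = 10 * 6.7 * 60 = 4020.0000 s
data = 62.8 GB = 502400.0000 Mb
rate = 502400.0000 / 4020.0000 = 124.9751 Mbps

124.9751 Mbps


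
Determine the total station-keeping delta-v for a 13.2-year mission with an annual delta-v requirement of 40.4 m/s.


dV = rate * years = 40.4 * 13.2
dV = 533.2800 m/s

533.2800 m/s


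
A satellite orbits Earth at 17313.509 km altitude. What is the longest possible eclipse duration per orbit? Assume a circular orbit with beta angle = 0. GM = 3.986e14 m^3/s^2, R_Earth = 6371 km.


r = 23684.5090 km
T = 604.5839 min
Eclipse fraction = arcsin(R_E/r)/pi = arcsin(6371.0000/23684.5090)/pi
= arcsin(0.2689944)/pi = 0.08669131
Eclipse duration = 0.08669131 * 604.5839 = 52.4122 min

52.4122 minutes


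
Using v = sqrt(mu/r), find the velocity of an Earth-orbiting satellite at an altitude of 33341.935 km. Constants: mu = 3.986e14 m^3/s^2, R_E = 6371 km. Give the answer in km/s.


r = R_E + alt = 6371.0 + 33341.935 = 39712.9350 km = 3.9712935e+07 m
v = sqrt(mu/r) = sqrt(3.986e14 / 3.9712935e+07) = 3168.1275 m/s = 3.1681 km/s

3.1681 km/s


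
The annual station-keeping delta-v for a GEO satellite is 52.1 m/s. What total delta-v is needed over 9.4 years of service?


dV = rate * years = 52.1 * 9.4
dV = 489.7400 m/s

489.7400 m/s


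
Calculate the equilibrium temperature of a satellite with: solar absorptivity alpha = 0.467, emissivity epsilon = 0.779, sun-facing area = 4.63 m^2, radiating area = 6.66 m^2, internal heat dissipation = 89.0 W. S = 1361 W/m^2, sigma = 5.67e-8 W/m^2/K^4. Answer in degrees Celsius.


Numerator = alpha*S*A_sun + Q_int = 0.467*1361*4.63 + 89.0 = 3031.7678 W
Denominator = eps*sigma*A_rad = 0.779*5.67e-8*6.66 = 2.9416754e-07 W/K^4
T^4 = 1.0306262e+10 K^4
T = 318.6217 K = 45.4717 C

45.4717 degrees Celsius


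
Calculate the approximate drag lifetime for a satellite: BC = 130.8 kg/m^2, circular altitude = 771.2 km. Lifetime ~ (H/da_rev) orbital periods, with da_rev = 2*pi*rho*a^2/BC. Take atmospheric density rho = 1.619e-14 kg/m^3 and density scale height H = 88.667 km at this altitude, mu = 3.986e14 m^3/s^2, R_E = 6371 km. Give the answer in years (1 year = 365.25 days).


a = R_E + alt = 7142.2000 km = 7.1422e+06 m
da_rev = 2*pi*rho*a^2/BC = 2*pi*1.619e-14*(7.1422e+06)^2/130.8 = 0.0396718988 m per revolution
N = H/da_rev = 88667.0000 m / 0.0396718988 m = 2.2350077e+06 revolutions
P = 2*pi*sqrt(a^3/mu) = 6007.0221 s
lifetime = N*P = 2.2350077e+06 * 6007.0221 = 1.3425741e+10 s = 155390.5187 days
years = 155390.5187 / 365.25 = 425.4361 years

425.4361 years


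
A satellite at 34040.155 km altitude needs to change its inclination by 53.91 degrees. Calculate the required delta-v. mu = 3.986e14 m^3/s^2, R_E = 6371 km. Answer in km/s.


r = 40411.1550 km = 4.0411155e+07 m
V = sqrt(mu/r) = 3140.6390 m/s
di = 53.91 deg = 0.940907 rad
dV = 2*V*sin(di/2) = 2*3140.6390*sin(0.4704535)
dV = 2847.2440 m/s = 2.8472 km/s

2.8472 km/s


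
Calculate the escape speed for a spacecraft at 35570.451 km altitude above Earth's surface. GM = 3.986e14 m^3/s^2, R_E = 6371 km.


r = 6371.0 + 35570.451 = 41941.4510 km = 4.1941451e+07 m
v_esc = sqrt(2*mu/r) = sqrt(2*3.986e14 / 4.1941451e+07)
v_esc = 4359.7533 m/s = 4.3598 km/s

4.3598 km/s


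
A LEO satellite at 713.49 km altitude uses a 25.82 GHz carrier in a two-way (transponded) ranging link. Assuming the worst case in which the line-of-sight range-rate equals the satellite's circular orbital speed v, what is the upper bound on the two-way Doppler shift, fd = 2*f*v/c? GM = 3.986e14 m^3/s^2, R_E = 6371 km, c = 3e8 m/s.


r = 7.08449e+06 m
v = sqrt(mu/r) = 7500.9169 m/s (worst-case radial velocity)
f = 25.82 GHz = 2.582e+10 Hz
fd = 2*f*v/c = 2*2.582e+10*7500.9169/3.0e+08
fd = 1.2911578e+06 Hz

1.2912e+06 Hz


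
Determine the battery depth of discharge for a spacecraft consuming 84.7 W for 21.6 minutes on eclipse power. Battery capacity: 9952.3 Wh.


E_used = P * t / 60 = 84.7 * 21.6 / 60 = 30.4920 Wh
DOD = E_used / E_total * 100 = 30.4920 / 9952.3 * 100
DOD = 0.3063814 %

0.3064 %


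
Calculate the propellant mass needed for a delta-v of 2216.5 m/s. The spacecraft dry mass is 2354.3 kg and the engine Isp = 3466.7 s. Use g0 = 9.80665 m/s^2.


ve = Isp * g0 = 3466.7 * 9.80665 = 33996.713555 m/s
mass ratio = exp(dv/ve) = exp(2216.5/33996.713555) = 1.06736979
m_prop = m_dry * (mr - 1) = 2354.3 * (1.06736979 - 1)
m_prop = 158.6087 kg

158.6087 kg


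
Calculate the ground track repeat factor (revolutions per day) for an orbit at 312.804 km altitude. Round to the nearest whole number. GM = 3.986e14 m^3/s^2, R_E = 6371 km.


r = 6.683804e+06 m
T = 2*pi*sqrt(r^3/mu) = 5438.0949 s = 90.6349 min
revs/day = 1440 / 90.6349 = 15.8879
Rounded: 16 revolutions per day

16 revolutions per day


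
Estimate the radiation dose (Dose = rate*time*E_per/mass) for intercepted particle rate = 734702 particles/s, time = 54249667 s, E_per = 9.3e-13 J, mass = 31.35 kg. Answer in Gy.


Total energy deposited = rate * time * E_per
  = 734702 * 54249667 * 9.3e-13 = 37.0673 J
Dose = E_total / mass = 37.0673 / 31.35
Dose = 1.1824 Gy

1.1824 Gy


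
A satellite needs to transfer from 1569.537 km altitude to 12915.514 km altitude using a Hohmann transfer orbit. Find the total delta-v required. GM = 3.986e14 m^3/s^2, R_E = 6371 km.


r1 = 7940.5370 km = 7.940537e+06 m
r2 = 19286.5140 km = 1.9286514e+07 m
dv1 = sqrt(mu/r1)*(sqrt(2*r2/(r1+r2)) - 1) = 1347.9987 m/s
dv2 = sqrt(mu/r2)*(1 - sqrt(2*r1/(r1+r2))) = 1074.1157 m/s
total dv = |dv1| + |dv2| = 1347.9987 + 1074.1157 = 2422.1144 m/s = 2.4221 km/s

2.4221 km/s


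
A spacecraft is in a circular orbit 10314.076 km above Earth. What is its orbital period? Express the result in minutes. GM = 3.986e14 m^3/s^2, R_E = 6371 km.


r = 16685.0760 km = 1.6685076e+07 m
T = 2*pi*sqrt(r^3/mu) = 2*pi*sqrt(4.6449877e+21 / 3.986e14)
T = 21448.8250 s = 357.4804 min

357.4804 minutes


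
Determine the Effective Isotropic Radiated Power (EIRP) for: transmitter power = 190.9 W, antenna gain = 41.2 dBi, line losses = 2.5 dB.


Pt = 190.9 W = 22.8081 dBW
EIRP = Pt_dBW + Gt - losses = 22.8081 + 41.2 - 2.5 = 61.5081 dBW

61.5081 dBW


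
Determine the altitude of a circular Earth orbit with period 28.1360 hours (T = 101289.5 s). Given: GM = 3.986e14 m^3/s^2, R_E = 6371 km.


T = 101289.5 s
r = (mu*T^2/(4*pi^2))^(1/3) = (3.986e14 * 101289.5^2 / (4*pi^2))^(1/3)
r = 4.6964403e+07 m = 46964.4028 km
alt = r - R_E = 46964.4028 - 6371 = 40593.4028 km

40593.4028 km


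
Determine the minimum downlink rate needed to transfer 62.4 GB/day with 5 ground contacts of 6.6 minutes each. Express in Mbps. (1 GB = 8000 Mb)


total contact time = 5 * 6.6 * 60 = 1980.0000 s
data = 62.4 GB = 499200.0000 Mb
rate = 499200.0000 / 1980.0000 = 252.1212 Mbps

252.1212 Mbps


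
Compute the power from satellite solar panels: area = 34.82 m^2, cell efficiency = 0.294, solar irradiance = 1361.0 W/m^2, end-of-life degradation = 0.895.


P = area * eta * S * degradation
P = 34.82 * 0.294 * 1361.0 * 0.895
P = 12469.7360 W

12469.7360 W


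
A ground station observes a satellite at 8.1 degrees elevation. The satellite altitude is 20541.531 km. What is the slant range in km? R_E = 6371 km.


h = 20541.531 km, el = 8.1 deg
d = -R_E*sin(el) + sqrt((R_E*sin(el))^2 + 2*R_E*h + h^2)
d = -6371.0000*sin(0.1413717) + sqrt((6371.0000*0.1409012)^2 + 2*6371.0000*20541.531 + 20541.531^2)
d = 25265.2790 km

25265.2790 km


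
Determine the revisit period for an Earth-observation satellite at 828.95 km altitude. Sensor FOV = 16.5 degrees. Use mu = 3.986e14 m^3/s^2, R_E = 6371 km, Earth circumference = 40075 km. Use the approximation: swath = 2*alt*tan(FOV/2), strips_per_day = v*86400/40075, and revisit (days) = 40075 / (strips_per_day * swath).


swath = 2*828.95*tan(0.1439897) = 240.3841 km
v = sqrt(mu/r) = 7440.5306 m/s = 7.4405 km/s
strips/day = v*86400/40075 = 7.4405*86400/40075 = 16.0415
coverage/day = strips * swath = 16.0415 * 240.3841 = 3856.1133 km
revisit = 40075 / 3856.1133 = 10.3926 days

10.3926 days


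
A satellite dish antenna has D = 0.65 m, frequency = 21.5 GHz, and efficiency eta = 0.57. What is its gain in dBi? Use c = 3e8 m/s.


lambda = c/f = 3e8 / 2.15e+10 = 0.01395349 m
G = eta*(pi*D/lambda)^2 = 0.57*(pi*0.65/0.01395349)^2
G = 12207.7528 (linear)
G = 10*log10(12207.7528) = 40.8664 dBi

40.8664 dBi


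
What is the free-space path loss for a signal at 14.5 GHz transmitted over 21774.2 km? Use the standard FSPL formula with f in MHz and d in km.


f = 14.5 GHz = 14500.0000 MHz
d = 21774.2 km
FSPL = 32.44 + 20*log10(14500.0000) + 20*log10(21774.2)
FSPL = 32.44 + 83.2274 + 86.7588
FSPL = 202.4262 dB

202.4262 dB


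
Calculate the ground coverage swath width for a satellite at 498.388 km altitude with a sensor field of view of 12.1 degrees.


FOV = 12.1 deg = 0.2111848 rad
swath = 2 * alt * tan(FOV/2) = 2 * 498.388 * tan(0.1055924)
swath = 2 * 498.388 * 0.1059866
swath = 105.6449 km

105.6449 km


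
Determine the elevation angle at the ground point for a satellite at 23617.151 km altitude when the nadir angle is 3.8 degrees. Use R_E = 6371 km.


r = R_E + alt = 29988.1510 km
Law of sines in the satellite / Earth-center / ground-point triangle:
  sin(nadir)/R_E = sin(90 + el)/r  =>  cos(el) = (r/R_E)*sin(nadir)
cos(el) = (29988.1510 / 6371.0000) * sin(3.8 deg) = 0.3119497
el = arccos(0.3119497) = 71.8232 deg
(Earth-central angle = 90 - nadir - el = 14.3768 deg)

71.8232 degrees


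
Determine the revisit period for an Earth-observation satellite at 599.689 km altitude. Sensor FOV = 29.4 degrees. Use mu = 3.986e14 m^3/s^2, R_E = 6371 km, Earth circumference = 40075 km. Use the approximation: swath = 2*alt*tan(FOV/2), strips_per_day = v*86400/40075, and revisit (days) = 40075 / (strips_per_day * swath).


swath = 2*599.689*tan(0.2565634) = 314.6509 km
v = sqrt(mu/r) = 7561.8976 m/s = 7.5619 km/s
strips/day = v*86400/40075 = 7.5619*86400/40075 = 16.3031
coverage/day = strips * swath = 16.3031 * 314.6509 = 5129.7951 km
revisit = 40075 / 5129.7951 = 7.8122 days

7.8122 days


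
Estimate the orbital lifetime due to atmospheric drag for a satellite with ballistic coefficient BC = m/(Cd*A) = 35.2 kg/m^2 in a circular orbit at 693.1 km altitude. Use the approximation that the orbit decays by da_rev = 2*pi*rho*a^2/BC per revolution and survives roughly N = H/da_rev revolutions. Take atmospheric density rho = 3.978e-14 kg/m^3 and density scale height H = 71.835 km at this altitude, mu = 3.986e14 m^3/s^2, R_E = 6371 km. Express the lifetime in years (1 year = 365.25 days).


a = R_E + alt = 7064.1000 km = 7.0641e+06 m
da_rev = 2*pi*rho*a^2/BC = 2*pi*3.978e-14*(7.0641e+06)^2/35.2 = 0.354336312 m per revolution
N = H/da_rev = 71835.0000 m / 0.354336312 m = 202731.1273 revolutions
P = 2*pi*sqrt(a^3/mu) = 5908.7618 s
lifetime = N*P = 202731.1273 * 5908.7618 = 1.1978899e+09 s = 13864.4668 days
years = 13864.4668 / 365.25 = 37.9588 years

37.9588 years


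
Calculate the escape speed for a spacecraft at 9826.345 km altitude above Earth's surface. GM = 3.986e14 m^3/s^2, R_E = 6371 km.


r = 6371.0 + 9826.345 = 16197.3450 km = 1.6197345e+07 m
v_esc = sqrt(2*mu/r) = sqrt(2*3.986e14 / 1.6197345e+07)
v_esc = 7015.5501 m/s = 7.0156 km/s

7.0156 km/s


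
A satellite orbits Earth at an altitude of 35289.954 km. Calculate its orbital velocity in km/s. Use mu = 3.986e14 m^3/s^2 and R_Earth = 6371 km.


r = R_E + alt = 6371.0 + 35289.954 = 41660.9540 km = 4.1660954e+07 m
v = sqrt(mu/r) = sqrt(3.986e14 / 4.1660954e+07) = 3093.1718 m/s = 3.0932 km/s

3.0932 km/s


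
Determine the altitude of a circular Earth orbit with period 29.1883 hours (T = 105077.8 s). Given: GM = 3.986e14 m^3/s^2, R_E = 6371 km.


T = 105077.8 s
r = (mu*T^2/(4*pi^2))^(1/3) = (3.986e14 * 105077.8^2 / (4*pi^2))^(1/3)
r = 4.8128224e+07 m = 48128.2237 km
alt = r - R_E = 48128.2237 - 6371 = 41757.2237 km

41757.2237 km


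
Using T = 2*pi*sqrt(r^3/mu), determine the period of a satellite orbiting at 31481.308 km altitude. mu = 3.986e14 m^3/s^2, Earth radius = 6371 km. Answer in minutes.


r = 37852.3080 km = 3.7852308e+07 m
T = 2*pi*sqrt(r^3/mu) = 2*pi*sqrt(5.4234682e+22 / 3.986e14)
T = 73290.8518 s = 1221.5142 min

1221.5142 minutes


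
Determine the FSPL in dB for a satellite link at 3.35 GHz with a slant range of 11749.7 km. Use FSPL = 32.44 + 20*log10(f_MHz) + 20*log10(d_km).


f = 3.35 GHz = 3350.0000 MHz
d = 11749.7 km
FSPL = 32.44 + 20*log10(3350.0000) + 20*log10(11749.7)
FSPL = 32.44 + 70.5009 + 81.4005
FSPL = 184.3414 dB

184.3414 dB


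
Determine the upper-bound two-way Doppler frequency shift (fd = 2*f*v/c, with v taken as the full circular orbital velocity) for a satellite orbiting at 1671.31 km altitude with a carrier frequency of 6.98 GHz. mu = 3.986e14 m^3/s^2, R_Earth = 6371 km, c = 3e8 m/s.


r = 8.04231e+06 m
v = sqrt(mu/r) = 7040.0905 m/s (worst-case radial velocity)
f = 6.98 GHz = 6.98e+09 Hz
fd = 2*f*v/c = 2*6.98e+09*7040.0905/3.0e+08
fd = 327598.8783 Hz

327598.8783 Hz


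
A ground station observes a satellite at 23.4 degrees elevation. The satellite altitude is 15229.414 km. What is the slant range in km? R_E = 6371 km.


h = 15229.414 km, el = 23.4 deg
d = -R_E*sin(el) + sqrt((R_E*sin(el))^2 + 2*R_E*h + h^2)
d = -6371.0000*sin(0.408407) + sqrt((6371.0000*0.3971479)^2 + 2*6371.0000*15229.414 + 15229.414^2)
d = 18263.7676 km

18263.7676 km


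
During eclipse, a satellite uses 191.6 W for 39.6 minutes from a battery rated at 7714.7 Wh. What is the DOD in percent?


E_used = P * t / 60 = 191.6 * 39.6 / 60 = 126.4560 Wh
DOD = E_used / E_total * 100 = 126.4560 / 7714.7 * 100
DOD = 1.6392 %

1.6392 %


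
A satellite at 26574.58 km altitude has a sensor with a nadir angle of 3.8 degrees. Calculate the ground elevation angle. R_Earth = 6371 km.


r = R_E + alt = 32945.5800 km
Law of sines in the satellite / Earth-center / ground-point triangle:
  sin(nadir)/R_E = sin(90 + el)/r  =>  cos(el) = (r/R_E)*sin(nadir)
cos(el) = (32945.5800 / 6371.0000) * sin(3.8 deg) = 0.3427142
el = arccos(0.3427142) = 69.9577 deg
(Earth-central angle = 90 - nadir - el = 16.2423 deg)

69.9577 degrees


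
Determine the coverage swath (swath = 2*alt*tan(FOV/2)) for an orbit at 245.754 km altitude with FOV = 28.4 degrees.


FOV = 28.4 deg = 0.4956735 rad
swath = 2 * alt * tan(FOV/2) = 2 * 245.754 * tan(0.2478368)
swath = 2 * 245.754 * 0.2530389
swath = 124.3706 km

124.3706 km


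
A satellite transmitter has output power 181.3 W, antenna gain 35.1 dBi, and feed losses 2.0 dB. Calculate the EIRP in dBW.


Pt = 181.3 W = 22.5840 dBW
EIRP = Pt_dBW + Gt - losses = 22.5840 + 35.1 - 2.0 = 55.6840 dBW

55.6840 dBW


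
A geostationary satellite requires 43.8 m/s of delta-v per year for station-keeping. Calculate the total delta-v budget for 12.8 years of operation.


dV = rate * years = 43.8 * 12.8
dV = 560.6400 m/s

560.6400 m/s


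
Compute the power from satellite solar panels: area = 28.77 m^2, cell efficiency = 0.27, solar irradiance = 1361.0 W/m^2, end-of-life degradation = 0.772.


P = area * eta * S * degradation
P = 28.77 * 0.27 * 1361.0 * 0.772
P = 8161.6704 W

8161.6704 W


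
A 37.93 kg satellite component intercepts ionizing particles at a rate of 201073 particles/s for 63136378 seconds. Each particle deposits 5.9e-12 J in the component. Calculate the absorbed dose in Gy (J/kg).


Total energy deposited = rate * time * E_per
  = 201073 * 63136378 * 5.9e-12 = 74.9006 J
Dose = E_total / mass = 74.9006 / 37.93
Dose = 1.9747 Gy

1.9747 Gy


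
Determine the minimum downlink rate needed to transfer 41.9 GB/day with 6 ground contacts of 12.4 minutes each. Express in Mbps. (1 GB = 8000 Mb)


total contact time = 6 * 12.4 * 60 = 4464.0000 s
data = 41.9 GB = 335200.0000 Mb
rate = 335200.0000 / 4464.0000 = 75.0896 Mbps

75.0896 Mbps


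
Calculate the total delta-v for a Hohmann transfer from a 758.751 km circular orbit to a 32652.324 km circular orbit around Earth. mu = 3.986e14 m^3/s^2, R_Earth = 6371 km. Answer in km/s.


r1 = 7129.7510 km = 7.129751e+06 m
r2 = 39023.3240 km = 3.9023324e+07 m
dv1 = sqrt(mu/r1)*(sqrt(2*r2/(r1+r2)) - 1) = 2246.1085 m/s
dv2 = sqrt(mu/r2)*(1 - sqrt(2*r1/(r1+r2))) = 1419.5261 m/s
total dv = |dv1| + |dv2| = 2246.1085 + 1419.5261 = 3665.6346 m/s = 3.6656 km/s

3.6656 km/s


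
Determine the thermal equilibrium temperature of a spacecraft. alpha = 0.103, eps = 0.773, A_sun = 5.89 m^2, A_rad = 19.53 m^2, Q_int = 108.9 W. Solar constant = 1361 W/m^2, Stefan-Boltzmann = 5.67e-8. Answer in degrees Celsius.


Numerator = alpha*S*A_sun + Q_int = 0.103*1361*5.89 + 108.9 = 934.5779 W
Denominator = eps*sigma*A_rad = 0.773*5.67e-8*19.53 = 8.5598232e-07 W/K^4
T^4 = 1.0918191e+09 K^4
T = 181.7765 K = -91.3735 C

-91.3735 degrees Celsius


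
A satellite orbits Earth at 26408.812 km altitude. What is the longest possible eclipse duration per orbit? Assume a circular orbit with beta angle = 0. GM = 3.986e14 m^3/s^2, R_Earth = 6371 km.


r = 32779.8120 km
T = 984.3956 min
Eclipse fraction = arcsin(R_E/r)/pi = arcsin(6371.0000/32779.8120)/pi
= arcsin(0.1943574)/pi = 0.06226216
Eclipse duration = 0.06226216 * 984.3956 = 61.2906 min

61.2906 minutes


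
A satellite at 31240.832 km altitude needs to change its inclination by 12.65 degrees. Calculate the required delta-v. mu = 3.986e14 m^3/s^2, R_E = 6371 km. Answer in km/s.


r = 37611.8320 km = 3.7611832e+07 m
V = sqrt(mu/r) = 3255.4153 m/s
di = 12.65 deg = 0.2207842 rad
dV = 2*V*sin(di/2) = 2*3255.4153*sin(0.1103921)
dV = 717.2852 m/s = 0.7172852 km/s

0.7173 km/s


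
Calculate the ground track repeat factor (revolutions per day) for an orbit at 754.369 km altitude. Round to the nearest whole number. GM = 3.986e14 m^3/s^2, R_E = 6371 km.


r = 7.125369e+06 m
T = 2*pi*sqrt(r^3/mu) = 5985.8008 s = 99.7633 min
revs/day = 1440 / 99.7633 = 14.4342
Rounded: 14 revolutions per day

14 revolutions per day


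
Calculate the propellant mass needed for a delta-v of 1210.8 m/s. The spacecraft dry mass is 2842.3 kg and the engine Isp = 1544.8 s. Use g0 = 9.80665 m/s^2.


ve = Isp * g0 = 1544.8 * 9.80665 = 15149.312920 m/s
mass ratio = exp(dv/ve) = exp(1210.8/15149.312920) = 1.08320519
m_prop = m_dry * (mr - 1) = 2842.3 * (1.08320519 - 1)
m_prop = 236.4941 kg

236.4941 kg


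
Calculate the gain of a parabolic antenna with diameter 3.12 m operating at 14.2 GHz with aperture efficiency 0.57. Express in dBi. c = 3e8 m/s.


lambda = c/f = 3e8 / 1.42e+10 = 0.02112676 m
G = eta*(pi*D/lambda)^2 = 0.57*(pi*3.12/0.02112676)^2
G = 122692.4866 (linear)
G = 10*log10(122692.4866) = 50.8882 dBi

50.8882 dBi


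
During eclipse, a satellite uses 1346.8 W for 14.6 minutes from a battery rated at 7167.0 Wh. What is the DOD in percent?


E_used = P * t / 60 = 1346.8 * 14.6 / 60 = 327.7213 Wh
DOD = E_used / E_total * 100 = 327.7213 / 7167.0 * 100
DOD = 4.5726 %

4.5726 %


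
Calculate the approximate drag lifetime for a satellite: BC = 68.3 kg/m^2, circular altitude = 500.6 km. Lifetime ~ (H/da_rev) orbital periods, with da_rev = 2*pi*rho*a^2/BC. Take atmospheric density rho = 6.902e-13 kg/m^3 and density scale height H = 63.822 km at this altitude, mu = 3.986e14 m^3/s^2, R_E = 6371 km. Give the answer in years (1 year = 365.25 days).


a = R_E + alt = 6871.6000 km = 6.8716e+06 m
da_rev = 2*pi*rho*a^2/BC = 2*pi*6.902e-13*(6.8716e+06)^2/68.3 = 2.998126 m per revolution
N = H/da_rev = 63822.0000 m / 2.998126 m = 21287.2984 revolutions
P = 2*pi*sqrt(a^3/mu) = 5668.8900 s
lifetime = N*P = 21287.2984 * 5668.8900 = 1.2067535e+08 s = 1396.7055 days
years = 1396.7055 / 365.25 = 3.8240 years

3.8240 years


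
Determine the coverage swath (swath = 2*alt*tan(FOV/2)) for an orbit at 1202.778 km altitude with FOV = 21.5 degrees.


FOV = 21.5 deg = 0.3752458 rad
swath = 2 * alt * tan(FOV/2) = 2 * 1202.778 * tan(0.1876229)
swath = 2 * 1202.778 * 0.1898559
swath = 456.7091 km

456.7091 km


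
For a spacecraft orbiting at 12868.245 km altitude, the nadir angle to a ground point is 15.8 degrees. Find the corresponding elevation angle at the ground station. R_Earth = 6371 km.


r = R_E + alt = 19239.2450 km
Law of sines in the satellite / Earth-center / ground-point triangle:
  sin(nadir)/R_E = sin(90 + el)/r  =>  cos(el) = (r/R_E)*sin(nadir)
cos(el) = (19239.2450 / 6371.0000) * sin(15.8 deg) = 0.8222361
el = arccos(0.8222361) = 34.6907 deg
(Earth-central angle = 90 - nadir - el = 39.5093 deg)

34.6907 degrees


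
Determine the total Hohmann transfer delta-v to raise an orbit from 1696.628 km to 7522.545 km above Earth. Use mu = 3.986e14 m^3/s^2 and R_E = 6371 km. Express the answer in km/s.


r1 = 8067.6280 km = 8.067628e+06 m
r2 = 13893.5450 km = 1.3893545e+07 m
dv1 = sqrt(mu/r1)*(sqrt(2*r2/(r1+r2)) - 1) = 877.5596 m/s
dv2 = sqrt(mu/r2)*(1 - sqrt(2*r1/(r1+r2))) = 765.1073 m/s
total dv = |dv1| + |dv2| = 877.5596 + 765.1073 = 1642.6670 m/s = 1.6427 km/s

1.6427 km/s


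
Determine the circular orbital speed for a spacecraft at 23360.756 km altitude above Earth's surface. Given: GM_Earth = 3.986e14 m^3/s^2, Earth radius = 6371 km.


r = R_E + alt = 6371.0 + 23360.756 = 29731.7560 km = 2.9731756e+07 m
v = sqrt(mu/r) = sqrt(3.986e14 / 2.9731756e+07) = 3661.4943 m/s = 3.6615 km/s

3.6615 km/s


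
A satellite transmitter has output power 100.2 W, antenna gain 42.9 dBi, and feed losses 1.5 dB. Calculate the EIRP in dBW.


Pt = 100.2 W = 20.0087 dBW
EIRP = Pt_dBW + Gt - losses = 20.0087 + 42.9 - 1.5 = 61.4087 dBW

61.4087 dBW


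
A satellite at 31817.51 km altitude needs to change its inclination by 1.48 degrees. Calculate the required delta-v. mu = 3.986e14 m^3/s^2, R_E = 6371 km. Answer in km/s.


r = 38188.5100 km = 3.818851e+07 m
V = sqrt(mu/r) = 3230.7421 m/s
di = 1.48 deg = 0.02583087 rad
dV = 2*V*sin(di/2) = 2*3230.7421*sin(0.01291544)
dV = 83.4506 m/s = 0.08345057 km/s

0.0835 km/s


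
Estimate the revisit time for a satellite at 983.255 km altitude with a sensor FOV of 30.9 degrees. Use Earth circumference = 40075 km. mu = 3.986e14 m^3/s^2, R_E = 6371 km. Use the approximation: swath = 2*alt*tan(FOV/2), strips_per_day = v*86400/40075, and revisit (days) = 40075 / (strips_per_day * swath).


swath = 2*983.255*tan(0.2696534) = 543.5138 km
v = sqrt(mu/r) = 7362.0592 m/s = 7.3621 km/s
strips/day = v*86400/40075 = 7.3621*86400/40075 = 15.8723
coverage/day = strips * swath = 15.8723 * 543.5138 = 8626.8080 km
revisit = 40075 / 8626.8080 = 4.6454 days

4.6454 days


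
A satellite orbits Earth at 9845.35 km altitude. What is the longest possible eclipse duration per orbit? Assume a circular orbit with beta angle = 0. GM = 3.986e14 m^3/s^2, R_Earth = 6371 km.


r = 16216.3500 km
T = 342.5229 min
Eclipse fraction = arcsin(R_E/r)/pi = arcsin(6371.0000/16216.3500)/pi
= arcsin(0.3928751)/pi = 0.1285195
Eclipse duration = 0.1285195 * 342.5229 = 44.0209 min

44.0209 minutes


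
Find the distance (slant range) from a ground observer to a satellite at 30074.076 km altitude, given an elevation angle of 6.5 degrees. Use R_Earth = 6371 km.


h = 30074.076 km, el = 6.5 deg
d = -R_E*sin(el) + sqrt((R_E*sin(el))^2 + 2*R_E*h + h^2)
d = -6371.0000*sin(0.1134464) + sqrt((6371.0000*0.1132032)^2 + 2*6371.0000*30074.076 + 30074.076^2)
d = 35169.9244 km

35169.9244 km


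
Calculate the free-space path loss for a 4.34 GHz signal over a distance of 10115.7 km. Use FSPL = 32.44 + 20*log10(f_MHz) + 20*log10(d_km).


f = 4.34 GHz = 4340.0000 MHz
d = 10115.7 km
FSPL = 32.44 + 20*log10(4340.0000) + 20*log10(10115.7)
FSPL = 32.44 + 72.7498 + 80.0999
FSPL = 185.2897 dB

185.2897 dB


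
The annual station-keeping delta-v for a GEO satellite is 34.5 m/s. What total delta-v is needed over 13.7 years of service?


dV = rate * years = 34.5 * 13.7
dV = 472.6500 m/s

472.6500 m/s


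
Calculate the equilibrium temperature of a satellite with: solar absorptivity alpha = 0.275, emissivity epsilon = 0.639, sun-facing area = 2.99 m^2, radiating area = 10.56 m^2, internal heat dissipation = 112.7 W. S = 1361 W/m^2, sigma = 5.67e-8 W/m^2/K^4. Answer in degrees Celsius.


Numerator = alpha*S*A_sun + Q_int = 0.275*1361*2.99 + 112.7 = 1231.7823 W
Denominator = eps*sigma*A_rad = 0.639*5.67e-8*10.56 = 3.8260253e-07 W/K^4
T^4 = 3.2194828e+09 K^4
T = 238.2026 K = -34.9474 C

-34.9474 degrees Celsius


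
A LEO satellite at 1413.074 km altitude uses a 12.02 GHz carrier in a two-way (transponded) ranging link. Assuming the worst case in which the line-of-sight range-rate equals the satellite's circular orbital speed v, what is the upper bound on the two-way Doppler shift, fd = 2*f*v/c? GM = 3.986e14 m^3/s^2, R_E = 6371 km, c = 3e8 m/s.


r = 7.784074e+06 m
v = sqrt(mu/r) = 7155.9149 m/s (worst-case radial velocity)
f = 12.02 GHz = 1.202e+10 Hz
fd = 2*f*v/c = 2*1.202e+10*7155.9149/3.0e+08
fd = 573427.3167 Hz

573427.3167 Hz


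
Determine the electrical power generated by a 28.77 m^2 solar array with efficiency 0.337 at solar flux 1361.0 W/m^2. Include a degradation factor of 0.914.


P = area * eta * S * degradation
P = 28.77 * 0.337 * 1361.0 * 0.914
P = 12060.7436 W

12060.7436 W


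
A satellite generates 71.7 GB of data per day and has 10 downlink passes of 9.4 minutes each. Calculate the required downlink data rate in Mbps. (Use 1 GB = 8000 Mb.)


total contact time = 10 * 9.4 * 60 = 5640.0000 s
data = 71.7 GB = 573600.0000 Mb
rate = 573600.0000 / 5640.0000 = 101.7021 Mbps

101.7021 Mbps


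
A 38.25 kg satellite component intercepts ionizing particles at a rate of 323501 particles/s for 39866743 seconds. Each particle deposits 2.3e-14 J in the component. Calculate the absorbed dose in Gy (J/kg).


Total energy deposited = rate * time * E_per
  = 323501 * 39866743 * 2.3e-14 = 0.2966294 J
Dose = E_total / mass = 0.2966294 / 38.25
Dose = 0.007755017 Gy

0.0078 Gy


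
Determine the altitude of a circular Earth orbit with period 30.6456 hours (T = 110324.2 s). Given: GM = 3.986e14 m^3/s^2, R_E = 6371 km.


T = 110324.2 s
r = (mu*T^2/(4*pi^2))^(1/3) = (3.986e14 * 110324.2^2 / (4*pi^2))^(1/3)
r = 4.9717167e+07 m = 49717.1674 km
alt = r - R_E = 49717.1674 - 6371 = 43346.1674 km

43346.1674 km


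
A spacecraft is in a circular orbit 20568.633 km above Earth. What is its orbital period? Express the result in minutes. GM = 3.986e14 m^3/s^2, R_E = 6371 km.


r = 26939.6330 km = 2.6939633e+07 m
T = 2*pi*sqrt(r^3/mu) = 2*pi*sqrt(1.9551272e+22 / 3.986e14)
T = 44004.6665 s = 733.4111 min

733.4111 minutes


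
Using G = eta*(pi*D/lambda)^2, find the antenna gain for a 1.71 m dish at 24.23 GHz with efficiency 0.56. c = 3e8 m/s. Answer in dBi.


lambda = c/f = 3e8 / 2.423e+10 = 0.01238135 m
G = eta*(pi*D/lambda)^2 = 0.56*(pi*1.71/0.01238135)^2
G = 105425.1705 (linear)
G = 10*log10(105425.1705) = 50.2294 dBi

50.2294 dBi


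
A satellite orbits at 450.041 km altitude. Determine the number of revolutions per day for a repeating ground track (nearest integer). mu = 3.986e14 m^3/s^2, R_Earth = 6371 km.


r = 6.821041e+06 m
T = 2*pi*sqrt(r^3/mu) = 5606.4404 s = 93.4407 min
revs/day = 1440 / 93.4407 = 15.4108
Rounded: 15 revolutions per day

15 revolutions per day


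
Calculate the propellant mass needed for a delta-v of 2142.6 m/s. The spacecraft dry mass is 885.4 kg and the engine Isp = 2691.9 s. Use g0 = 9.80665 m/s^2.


ve = Isp * g0 = 2691.9 * 9.80665 = 26398.521135 m/s
mass ratio = exp(dv/ve) = exp(2142.6/26398.521135) = 1.08454835
m_prop = m_dry * (mr - 1) = 885.4 * (1.08454835 - 1)
m_prop = 74.8591 kg

74.8591 kg


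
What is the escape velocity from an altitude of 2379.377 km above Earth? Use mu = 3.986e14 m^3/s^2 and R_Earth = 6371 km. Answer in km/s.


r = 6371.0 + 2379.377 = 8750.3770 km = 8.750377e+06 m
v_esc = sqrt(2*mu/r) = sqrt(2*3.986e14 / 8.750377e+06)
v_esc = 9544.8754 m/s = 9.5449 km/s

9.5449 km/s


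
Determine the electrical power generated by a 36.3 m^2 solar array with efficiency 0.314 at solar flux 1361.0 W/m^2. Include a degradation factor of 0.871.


P = area * eta * S * degradation
P = 36.3 * 0.314 * 1361.0 * 0.871
P = 13511.7796 W

13511.7796 W


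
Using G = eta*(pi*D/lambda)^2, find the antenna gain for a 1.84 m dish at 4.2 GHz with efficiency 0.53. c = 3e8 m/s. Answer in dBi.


lambda = c/f = 3e8 / 4.2e+09 = 0.07142857 m
G = eta*(pi*D/lambda)^2 = 0.53*(pi*1.84/0.07142857)^2
G = 3471.1017 (linear)
G = 10*log10(3471.1017) = 35.4047 dBi

35.4047 dBi


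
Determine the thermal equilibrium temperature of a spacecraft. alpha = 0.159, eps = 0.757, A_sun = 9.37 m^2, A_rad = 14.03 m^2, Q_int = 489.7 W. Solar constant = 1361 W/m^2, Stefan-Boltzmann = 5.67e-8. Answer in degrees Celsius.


Numerator = alpha*S*A_sun + Q_int = 0.159*1361*9.37 + 489.7 = 2517.3586 W
Denominator = eps*sigma*A_rad = 0.757*5.67e-8*14.03 = 6.0219426e-07 W/K^4
T^4 = 4.1803099e+09 K^4
T = 254.2741 K = -18.8759 C

-18.8759 degrees Celsius


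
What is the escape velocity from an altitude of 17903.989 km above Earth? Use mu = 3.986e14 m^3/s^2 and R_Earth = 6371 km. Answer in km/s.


r = 6371.0 + 17903.989 = 24274.9890 km = 2.4274989e+07 m
v_esc = sqrt(2*mu/r) = sqrt(2*3.986e14 / 2.4274989e+07)
v_esc = 5730.6532 m/s = 5.7307 km/s

5.7307 km/s


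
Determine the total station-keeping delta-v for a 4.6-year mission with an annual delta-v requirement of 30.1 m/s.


dV = rate * years = 30.1 * 4.6
dV = 138.4600 m/s

138.4600 m/s


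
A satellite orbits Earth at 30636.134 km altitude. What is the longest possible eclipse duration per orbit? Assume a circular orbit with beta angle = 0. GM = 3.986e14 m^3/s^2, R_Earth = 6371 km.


r = 37007.1340 km
T = 1180.8321 min
Eclipse fraction = arcsin(R_E/r)/pi = arcsin(6371.0000/37007.1340)/pi
= arcsin(0.172156)/pi = 0.05507332
Eclipse duration = 0.05507332 * 1180.8321 = 65.0323 min

65.0323 minutes


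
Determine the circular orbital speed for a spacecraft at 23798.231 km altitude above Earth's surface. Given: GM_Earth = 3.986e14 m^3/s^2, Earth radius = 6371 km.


r = R_E + alt = 6371.0 + 23798.231 = 30169.2310 km = 3.0169231e+07 m
v = sqrt(mu/r) = sqrt(3.986e14 / 3.0169231e+07) = 3634.8503 m/s = 3.6349 km/s

3.6349 km/s


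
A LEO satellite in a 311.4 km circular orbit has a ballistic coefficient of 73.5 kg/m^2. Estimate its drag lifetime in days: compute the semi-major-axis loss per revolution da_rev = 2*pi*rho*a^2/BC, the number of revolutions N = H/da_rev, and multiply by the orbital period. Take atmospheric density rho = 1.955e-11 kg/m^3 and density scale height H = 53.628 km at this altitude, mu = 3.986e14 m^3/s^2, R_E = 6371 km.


a = R_E + alt = 6682.4000 km = 6.6824e+06 m
da_rev = 2*pi*rho*a^2/BC = 2*pi*1.955e-11*(6.6824e+06)^2/73.5 = 74.628417 m per revolution
N = H/da_rev = 53628.0000 m / 74.628417 m = 718.6003 revolutions
P = 2*pi*sqrt(a^3/mu) = 5436.3815 s
lifetime = N*P = 718.6003 * 5436.3815 = 3.9065852e+06 s = 45.2151 days

45.2151 days


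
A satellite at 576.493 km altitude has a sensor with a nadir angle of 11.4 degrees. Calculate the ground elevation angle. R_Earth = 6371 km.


r = R_E + alt = 6947.4930 km
Law of sines in the satellite / Earth-center / ground-point triangle:
  sin(nadir)/R_E = sin(90 + el)/r  =>  cos(el) = (r/R_E)*sin(nadir)
cos(el) = (6947.4930 / 6371.0000) * sin(11.4 deg) = 0.2155428
el = arccos(0.2155428) = 77.5526 deg
(Earth-central angle = 90 - nadir - el = 1.0474 deg)

77.5526 degrees


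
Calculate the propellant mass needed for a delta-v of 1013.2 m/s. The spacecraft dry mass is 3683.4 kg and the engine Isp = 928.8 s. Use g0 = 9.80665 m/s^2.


ve = Isp * g0 = 928.8 * 9.80665 = 9108.416520 m/s
mass ratio = exp(dv/ve) = exp(1013.2/9108.416520) = 1.11766063
m_prop = m_dry * (mr - 1) = 3683.4 * (1.11766063 - 1)
m_prop = 433.3912 kg

433.3912 kg


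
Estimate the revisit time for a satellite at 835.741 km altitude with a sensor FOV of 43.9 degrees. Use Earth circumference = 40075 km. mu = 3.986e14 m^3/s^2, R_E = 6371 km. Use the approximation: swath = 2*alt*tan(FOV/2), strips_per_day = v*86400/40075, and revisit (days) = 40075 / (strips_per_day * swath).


swath = 2*835.741*tan(0.3830998) = 673.6264 km
v = sqrt(mu/r) = 7437.0241 m/s = 7.4370 km/s
strips/day = v*86400/40075 = 7.4370*86400/40075 = 16.0339
coverage/day = strips * swath = 16.0339 * 673.6264 = 10800.8643 km
revisit = 40075 / 10800.8643 = 3.7104 days

3.7104 days


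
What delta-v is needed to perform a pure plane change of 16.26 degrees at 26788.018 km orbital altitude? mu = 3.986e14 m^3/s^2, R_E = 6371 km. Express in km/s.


r = 33159.0180 km = 3.3159018e+07 m
V = sqrt(mu/r) = 3467.1116 m/s
di = 16.26 deg = 0.2837905 rad
dV = 2*V*sin(di/2) = 2*3467.1116*sin(0.1418953)
dV = 980.6350 m/s = 0.980635 km/s

0.9806 km/s


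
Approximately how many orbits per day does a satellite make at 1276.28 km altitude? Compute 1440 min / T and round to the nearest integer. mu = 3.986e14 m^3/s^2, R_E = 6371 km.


r = 7.64728e+06 m
T = 2*pi*sqrt(r^3/mu) = 6655.3624 s = 110.9227 min
revs/day = 1440 / 110.9227 = 12.9820
Rounded: 13 revolutions per day

13 revolutions per day
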